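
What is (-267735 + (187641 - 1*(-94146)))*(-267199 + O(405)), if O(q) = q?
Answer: -3748989288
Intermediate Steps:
(-267735 + (187641 - 1*(-94146)))*(-267199 + O(405)) = (-267735 + (187641 - 1*(-94146)))*(-267199 + 405) = (-267735 + (187641 + 94146))*(-266794) = (-267735 + 281787)*(-266794) = 14052*(-266794) = -3748989288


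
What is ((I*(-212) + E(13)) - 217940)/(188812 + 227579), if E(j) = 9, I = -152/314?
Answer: -11399685/21791129 ≈ -0.52313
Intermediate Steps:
I = -76/157 (I = -152*1/314 = -76/157 ≈ -0.48408)
((I*(-212) + E(13)) - 217940)/(188812 + 227579) = ((-76/157*(-212) + 9) - 217940)/(188812 + 227579) = ((16112/157 + 9) - 217940)/416391 = (17525/157 - 217940)*(1/416391) = -34199055/157*1/416391 = -11399685/21791129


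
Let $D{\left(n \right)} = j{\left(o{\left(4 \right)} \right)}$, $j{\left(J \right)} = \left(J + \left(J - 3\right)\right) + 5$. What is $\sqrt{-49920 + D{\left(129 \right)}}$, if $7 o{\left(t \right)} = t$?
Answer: $\frac{i \sqrt{2445926}}{7} \approx 223.42 i$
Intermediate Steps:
$o{\left(t \right)} = \frac{t}{7}$
$j{\left(J \right)} = 2 + 2 J$ ($j{\left(J \right)} = \left(J + \left(J - 3\right)\right) + 5 = \left(J + \left(-3 + J\right)\right) + 5 = \left(-3 + 2 J\right) + 5 = 2 + 2 J$)
$D{\left(n \right)} = \frac{22}{7}$ ($D{\left(n \right)} = 2 + 2 \cdot \frac{1}{7} \cdot 4 = 2 + 2 \cdot \frac{4}{7} = 2 + \frac{8}{7} = \frac{22}{7}$)
$\sqrt{-49920 + D{\left(129 \right)}} = \sqrt{-49920 + \frac{22}{7}} = \sqrt{- \frac{349418}{7}} = \frac{i \sqrt{2445926}}{7}$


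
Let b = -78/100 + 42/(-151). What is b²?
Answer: 63824121/57002500 ≈ 1.1197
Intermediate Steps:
b = -7989/7550 (b = -78*1/100 + 42*(-1/151) = -39/50 - 42/151 = -7989/7550 ≈ -1.0581)
b² = (-7989/7550)² = 63824121/57002500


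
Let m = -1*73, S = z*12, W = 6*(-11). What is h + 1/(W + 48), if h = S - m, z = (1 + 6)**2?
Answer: 11897/18 ≈ 660.94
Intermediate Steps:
z = 49 (z = 7**2 = 49)
W = -66
S = 588 (S = 49*12 = 588)
m = -73
h = 661 (h = 588 - 1*(-73) = 588 + 73 = 661)
h + 1/(W + 48) = 661 + 1/(-66 + 48) = 661 + 1/(-18) = 661 - 1/18 = 11897/18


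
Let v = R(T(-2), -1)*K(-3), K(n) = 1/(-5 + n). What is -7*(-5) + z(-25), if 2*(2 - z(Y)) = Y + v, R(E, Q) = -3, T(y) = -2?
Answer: 789/16 ≈ 49.313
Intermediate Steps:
v = 3/8 (v = -3/(-5 - 3) = -3/(-8) = -3*(-⅛) = 3/8 ≈ 0.37500)
z(Y) = 29/16 - Y/2 (z(Y) = 2 - (Y + 3/8)/2 = 2 - (3/8 + Y)/2 = 2 + (-3/16 - Y/2) = 29/16 - Y/2)
-7*(-5) + z(-25) = -7*(-5) + (29/16 - ½*(-25)) = 35 + (29/16 + 25/2) = 35 + 229/16 = 789/16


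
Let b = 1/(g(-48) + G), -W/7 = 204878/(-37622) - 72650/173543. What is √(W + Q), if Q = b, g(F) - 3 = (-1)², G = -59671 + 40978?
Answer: 2*√38200197003506946929907410739/61010565183997 ≈ 6.4070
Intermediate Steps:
W = 134009333689/3264517373 (W = -7*(204878/(-37622) - 72650/173543) = -7*(204878*(-1/37622) - 72650*1/173543) = -7*(-102439/18811 - 72650/173543) = -7*(-19144190527/3264517373) = 134009333689/3264517373 ≈ 41.050)
G = -18693
g(F) = 4 (g(F) = 3 + (-1)² = 3 + 1 = 4)
b = -1/18689 (b = 1/(4 - 18693) = 1/(-18689) = -1/18689 ≈ -5.3507e-5)
Q = -1/18689 ≈ -5.3507e-5
√(W + Q) = √(134009333689/3264517373 - 1/18689) = √(2504497172796348/61010565183997) = 2*√38200197003506946929907410739/61010565183997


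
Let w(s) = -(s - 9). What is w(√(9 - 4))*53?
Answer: 477 - 53*√5 ≈ 358.49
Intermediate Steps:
w(s) = 9 - s (w(s) = -(-9 + s) = 9 - s)
w(√(9 - 4))*53 = (9 - √(9 - 4))*53 = (9 - √5)*53 = 477 - 53*√5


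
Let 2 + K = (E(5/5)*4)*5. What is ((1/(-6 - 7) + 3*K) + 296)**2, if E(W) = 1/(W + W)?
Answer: 17297281/169 ≈ 1.0235e+5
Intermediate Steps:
E(W) = 1/(2*W)
K = 8 (K = -2 + ((1/(2*((5/5))))*4)*5 = -2 + ((1/(2*((5*(1/5)))))*4)*5 = -2 + (((1/2)/1)*4)*5 = -2 + (((1/2)*1)*4)*5 = -2 + ((1/2)*4)*5 = -2 + 2*5 = -2 + 10 = 8)
((1/(-6 - 7) + 3*K) + 296)**2 = ((1/(-6 - 7) + 3*8) + 296)**2 = ((1/(-13) + 24) + 296)**2 = ((-1/13 + 24) + 296)**2 = (311/13 + 296)**2 = (4159/13)**2 = 17297281/169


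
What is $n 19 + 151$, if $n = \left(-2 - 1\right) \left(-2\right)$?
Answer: $265$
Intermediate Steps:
$n = 6$ ($n = \left(-3\right) \left(-2\right) = 6$)
$n 19 + 151 = 6 \cdot 19 + 151 = 114 + 151 = 265$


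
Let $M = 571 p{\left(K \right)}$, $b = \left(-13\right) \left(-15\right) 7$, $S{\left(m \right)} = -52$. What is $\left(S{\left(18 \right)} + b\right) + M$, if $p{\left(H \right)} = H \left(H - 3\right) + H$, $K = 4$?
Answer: $5881$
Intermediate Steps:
$p{\left(H \right)} = H + H \left(-3 + H\right)$ ($p{\left(H \right)} = H \left(-3 + H\right) + H = H + H \left(-3 + H\right)$)
$b = 1365$ ($b = 195 \cdot 7 = 1365$)
$M = 4568$ ($M = 571 \cdot 4 \left(-2 + 4\right) = 571 \cdot 4 \cdot 2 = 571 \cdot 8 = 4568$)
$\left(S{\left(18 \right)} + b\right) + M = \left(-52 + 1365\right) + 4568 = 1313 + 4568 = 5881$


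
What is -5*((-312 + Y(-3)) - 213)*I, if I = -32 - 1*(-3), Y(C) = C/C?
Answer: -75980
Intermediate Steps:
Y(C) = 1
I = -29 (I = -32 + 3 = -29)
-5*((-312 + Y(-3)) - 213)*I = -5*((-312 + 1) - 213)*(-29) = -5*(-311 - 213)*(-29) = -(-2620)*(-29) = -5*15196 = -75980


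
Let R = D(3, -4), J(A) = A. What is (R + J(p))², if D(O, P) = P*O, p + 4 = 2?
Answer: 196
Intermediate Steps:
p = -2 (p = -4 + 2 = -2)
D(O, P) = O*P
R = -12 (R = 3*(-4) = -12)
(R + J(p))² = (-12 - 2)² = (-14)² = 196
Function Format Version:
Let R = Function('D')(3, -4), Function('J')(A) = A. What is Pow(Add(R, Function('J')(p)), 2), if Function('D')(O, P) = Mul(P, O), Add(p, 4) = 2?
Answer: 196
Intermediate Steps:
p = -2 (p = Add(-4, 2) = -2)
Function('D')(O, P) = Mul(O, P)
R = -12 (R = Mul(3, -4) = -12)
Pow(Add(R, Function('J')(p)), 2) = Pow(Add(-12, -2), 2) = Pow(-14, 2) = 196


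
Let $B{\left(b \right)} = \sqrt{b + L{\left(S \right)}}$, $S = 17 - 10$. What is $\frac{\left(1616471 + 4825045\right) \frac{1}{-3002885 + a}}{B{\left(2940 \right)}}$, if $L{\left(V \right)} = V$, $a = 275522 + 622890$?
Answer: $- \frac{2147172 \sqrt{2947}}{2067293977} \approx -0.056384$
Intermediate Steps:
$a = 898412$
$S = 7$ ($S = 17 - 10 = 7$)
$B{\left(b \right)} = \sqrt{7 + b}$ ($B{\left(b \right)} = \sqrt{b + 7} = \sqrt{7 + b}$)
$\frac{\left(1616471 + 4825045\right) \frac{1}{-3002885 + a}}{B{\left(2940 \right)}} = \frac{\left(1616471 + 4825045\right) \frac{1}{-3002885 + 898412}}{\sqrt{7 + 2940}} = \frac{6441516 \frac{1}{-2104473}}{\sqrt{2947}} = 6441516 \left(- \frac{1}{2104473}\right) \frac{\sqrt{2947}}{2947} = - \frac{2147172 \frac{\sqrt{2947}}{2947}}{701491} = - \frac{2147172 \sqrt{2947}}{2067293977}$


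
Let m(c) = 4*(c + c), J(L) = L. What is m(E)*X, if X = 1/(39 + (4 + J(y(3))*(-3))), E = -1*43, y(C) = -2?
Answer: -344/49 ≈ -7.0204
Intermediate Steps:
E = -43
m(c) = 8*c (m(c) = 4*(2*c) = 8*c)
X = 1/49 (X = 1/(39 + (4 - 2*(-3))) = 1/(39 + (4 + 6)) = 1/(39 + 10) = 1/49 ≈ 0.020408)
m(E)*X = (8*(-43))*(1/49) = -344*1/49 = -344/49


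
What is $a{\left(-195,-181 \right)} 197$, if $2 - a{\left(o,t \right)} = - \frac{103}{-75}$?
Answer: $\frac{9259}{75} \approx 123.45$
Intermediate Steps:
$a{\left(o,t \right)} = \frac{47}{75}$ ($a{\left(o,t \right)} = 2 - - \frac{103}{-75} = 2 - \left(-103\right) \left(- \frac{1}{75}\right) = 2 - \frac{103}{75} = \frac{47}{75}$)
$a{\left(-195,-181 \right)} 197 = \frac{47}{75} \cdot 197 = \frac{9259}{75}$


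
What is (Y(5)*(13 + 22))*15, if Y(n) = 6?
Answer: 3150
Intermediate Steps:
(Y(5)*(13 + 22))*15 = (6*(13 + 22))*15 = (6*35)*15 = 210*15 = 3150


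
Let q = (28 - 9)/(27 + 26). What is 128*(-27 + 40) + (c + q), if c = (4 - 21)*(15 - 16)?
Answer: 89112/53 ≈ 1681.4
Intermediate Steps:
q = 19/53 ≈ 0.35849
c = 17 (c = -17*(-1) = 17)
128*(-27 + 40) + (c + q) = 128*(-27 + 40) + (17 + 19/53) = 128*13 + 920/53 = 1664 + 920/53 = 89112/53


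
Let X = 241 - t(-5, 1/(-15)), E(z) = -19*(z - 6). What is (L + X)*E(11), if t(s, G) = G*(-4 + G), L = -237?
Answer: -15941/45 ≈ -354.24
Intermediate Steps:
E(z) = 114 - 19*z (E(z) = -19*(-6 + z) = 114 - 19*z)
X = 54164/225 (X = 241 - (-4 + 1/(-15))/(-15) = 241 - (-1)*(-4 - 1/15)/15 = 241 - (-1)*(-61)/(15*15) = 241 - 1*61/225 = 241 - 61/225 = 54164/225 ≈ 240.73)
(L + X)*E(11) = (-237 + 54164/225)*(114 - 19*11) = 839*(114 - 209)/225 = (839/225)*(-95) = -15941/45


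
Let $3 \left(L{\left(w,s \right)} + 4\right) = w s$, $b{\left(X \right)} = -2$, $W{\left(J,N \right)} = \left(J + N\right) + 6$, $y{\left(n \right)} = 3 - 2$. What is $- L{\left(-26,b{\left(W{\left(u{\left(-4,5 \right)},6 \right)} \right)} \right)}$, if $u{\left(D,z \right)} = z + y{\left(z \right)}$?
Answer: $- \frac{40}{3} \approx -13.333$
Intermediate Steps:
$y{\left(n \right)} = 1$
$u{\left(D,z \right)} = 1 + z$ ($u{\left(D,z \right)} = z + 1 = 1 + z$)
$W{\left(J,N \right)} = 6 + J + N$
$L{\left(w,s \right)} = -4 + \frac{s w}{3}$ ($L{\left(w,s \right)} = -4 + \frac{w s}{3} = -4 + \frac{s w}{3}$)
$- L{\left(-26,b{\left(W{\left(u{\left(-4,5 \right)},6 \right)} \right)} \right)} = - (-4 + \frac{1}{3} \left(-2\right) \left(-26\right)) = - (-4 + \frac{52}{3}) = \left(-1\right) \frac{40}{3} = - \frac{40}{3}$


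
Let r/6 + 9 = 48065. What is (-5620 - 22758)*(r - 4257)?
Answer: -8061593862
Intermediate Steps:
r = 288336 (r = -54 + 6*48065 = -54 + 288390 = 288336)
(-5620 - 22758)*(r - 4257) = (-5620 - 22758)*(288336 - 4257) = -28378*284079 = -8061593862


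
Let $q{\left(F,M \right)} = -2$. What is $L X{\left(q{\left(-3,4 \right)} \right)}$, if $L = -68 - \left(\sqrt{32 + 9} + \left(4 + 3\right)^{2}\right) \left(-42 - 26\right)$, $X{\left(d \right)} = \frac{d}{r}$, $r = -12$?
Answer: $544 + \frac{34 \sqrt{41}}{3} \approx 616.57$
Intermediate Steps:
$X{\left(d \right)} = - \frac{d}{12}$ ($X{\left(d \right)} = \frac{d}{-12} = d \left(- \frac{1}{12}\right) = - \frac{d}{12}$)
$L = 3264 + 68 \sqrt{41}$ ($L = -68 - \left(\sqrt{41} + 7^{2}\right) \left(-68\right) = -68 - \left(\sqrt{41} + 49\right) \left(-68\right) = -68 - \left(49 + \sqrt{41}\right) \left(-68\right) = -68 - \left(-3332 - 68 \sqrt{41}\right) = -68 + \left(3332 + 68 \sqrt{41}\right) = 3264 + 68 \sqrt{41} \approx 3699.4$)
$L X{\left(q{\left(-3,4 \right)} \right)} = \left(3264 + 68 \sqrt{41}\right) \left(\left(- \frac{1}{12}\right) \left(-2\right)\right) = \left(3264 + 68 \sqrt{41}\right) \frac{1}{6} = 544 + \frac{34 \sqrt{41}}{3}$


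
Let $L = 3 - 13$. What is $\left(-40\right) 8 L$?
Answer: $3200$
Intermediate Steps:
$L = -10$ ($L = 3 - 13 = -10$)
$\left(-40\right) 8 L = \left(-40\right) 8 \left(-10\right) = \left(-320\right) \left(-10\right) = 3200$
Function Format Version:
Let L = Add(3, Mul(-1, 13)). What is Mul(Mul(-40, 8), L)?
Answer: 3200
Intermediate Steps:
L = -10 (L = Add(3, -13) = -10)
Mul(Mul(-40, 8), L) = Mul(Mul(-40, 8), -10) = Mul(-320, -10) = 3200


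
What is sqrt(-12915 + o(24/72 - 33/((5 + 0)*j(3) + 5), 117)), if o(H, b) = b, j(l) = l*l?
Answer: 9*I*sqrt(158) ≈ 113.13*I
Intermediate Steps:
j(l) = l**2
sqrt(-12915 + o(24/72 - 33/((5 + 0)*j(3) + 5), 117)) = sqrt(-12915 + 117) = sqrt(-12798) = 9*I*sqrt(158)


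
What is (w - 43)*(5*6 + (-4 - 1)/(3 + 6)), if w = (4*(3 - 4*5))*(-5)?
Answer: 8745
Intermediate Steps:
w = 340 (w = (4*(3 - 20))*(-5) = (4*(-17))*(-5) = -68*(-5) = 340)
(w - 43)*(5*6 + (-4 - 1)/(3 + 6)) = (340 - 43)*(5*6 + (-4 - 1)/(3 + 6)) = 297*(30 - 5/9) = 297*(265/9) = 8745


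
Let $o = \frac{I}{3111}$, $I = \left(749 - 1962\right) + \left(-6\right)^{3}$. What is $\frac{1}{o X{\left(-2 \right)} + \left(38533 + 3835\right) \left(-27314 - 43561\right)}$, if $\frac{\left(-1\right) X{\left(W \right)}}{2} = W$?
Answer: $- \frac{3111}{9341810357716} \approx -3.3302 \cdot 10^{-10}$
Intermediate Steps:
$I = -1429$ ($I = -1213 - 216 = -1429$)
$X{\left(W \right)} = - 2 W$
$o = - \frac{1429}{3111} \approx -0.45934$
$\frac{1}{o X{\left(-2 \right)} + \left(38533 + 3835\right) \left(-27314 - 43561\right)} = \frac{1}{- \frac{1429 \left(\left(-2\right) \left(-2\right)\right)}{3111} + \left(38533 + 3835\right) \left(-27314 - 43561\right)} = \frac{1}{\left(- \frac{1429}{3111}\right) 4 + 42368 \left(-70875\right)} = \frac{1}{- \frac{5716}{3111} - 3002832000} = \frac{1}{- \frac{9341810357716}{3111}} = - \frac{3111}{9341810357716}$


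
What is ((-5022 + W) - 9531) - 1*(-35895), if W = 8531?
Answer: 29873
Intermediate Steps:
((-5022 + W) - 9531) - 1*(-35895) = ((-5022 + 8531) - 9531) - 1*(-35895) = (3509 - 9531) + 35895 = -6022 + 35895 = 29873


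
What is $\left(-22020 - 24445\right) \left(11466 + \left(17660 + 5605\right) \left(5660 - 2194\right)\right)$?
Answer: $-3747307275540$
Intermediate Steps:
$\left(-22020 - 24445\right) \left(11466 + \left(17660 + 5605\right) \left(5660 - 2194\right)\right) = - 46465 \left(11466 + 23265 \cdot 3466\right) = - 46465 \left(11466 + 80636490\right) = \left(-46465\right) 80647956 = -3747307275540$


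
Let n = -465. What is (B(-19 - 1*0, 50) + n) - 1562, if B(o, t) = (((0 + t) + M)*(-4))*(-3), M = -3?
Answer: -1463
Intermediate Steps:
B(o, t) = -36 + 12*t (B(o, t) = (((0 + t) - 3)*(-4))*(-3) = ((t - 3)*(-4))*(-3) = ((-3 + t)*(-4))*(-3) = (12 - 4*t)*(-3) = -36 + 12*t)
(B(-19 - 1*0, 50) + n) - 1562 = ((-36 + 12*50) - 465) - 1562 = ((-36 + 600) - 465) - 1562 = (564 - 465) - 1562 = 99 - 1562 = -1463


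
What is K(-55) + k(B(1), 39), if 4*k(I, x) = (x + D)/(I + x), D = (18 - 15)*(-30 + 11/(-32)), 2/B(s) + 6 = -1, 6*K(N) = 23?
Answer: 363947/104064 ≈ 3.4973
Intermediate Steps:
K(N) = 23/6 (K(N) = (⅙)*23 = 23/6)
B(s) = -2/7 (B(s) = 2/(-6 - 1) = 2/(-7) = 2*(-⅐) = -2/7)
D = -2913/32 (D = 3*(-30 + 11*(-1/32)) = 3*(-30 - 11/32) = 3*(-971/32) = -2913/32 ≈ -91.031)
k(I, x) = (-2913/32 + x)/(4*(I + x)) (k(I, x) = ((x - 2913/32)/(I + x))/4 = ((-2913/32 + x)/(I + x))/4 = (-2913/32 + x)/(4*(I + x)))
K(-55) + k(B(1), 39) = 23/6 + (-2913/128 + (¼)*39)/(-2/7 + 39) = 23/6 + (-2913/128 + 39/4)/(271/7) = 23/6 + (7/271)*(-1665/128) = 23/6 - 11655/34688 = 363947/104064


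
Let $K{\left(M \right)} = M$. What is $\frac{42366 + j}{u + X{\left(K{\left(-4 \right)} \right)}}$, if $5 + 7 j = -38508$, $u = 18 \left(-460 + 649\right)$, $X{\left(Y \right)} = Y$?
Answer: $\frac{258049}{23786} \approx 10.849$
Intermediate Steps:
$u = 3402$ ($u = 18 \cdot 189 = 3402$)
$j = - \frac{38513}{7}$ ($j = - \frac{5}{7} + \frac{1}{7} \left(-38508\right) = - \frac{5}{7} - \frac{38508}{7} = - \frac{38513}{7} \approx -5501.9$)
$\frac{42366 + j}{u + X{\left(K{\left(-4 \right)} \right)}} = \frac{42366 - \frac{38513}{7}}{3402 - 4} = \frac{258049}{7 \cdot 3398} = \frac{258049}{7} \cdot \frac{1}{3398} = \frac{258049}{23786}$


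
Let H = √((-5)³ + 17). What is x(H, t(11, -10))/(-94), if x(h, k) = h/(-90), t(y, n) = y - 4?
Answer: I*√3/1410 ≈ 0.0012284*I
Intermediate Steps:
t(y, n) = -4 + y
H = 6*I*√3 (H = √(-125 + 17) = √(-108) = 6*I*√3 ≈ 10.392*I)
x(h, k) = -h/90 (x(h, k) = h*(-1/90) = -h/90)
x(H, t(11, -10))/(-94) = -I*√3/15/(-94) = -I*√3/15*(-1/94) = I*√3/1410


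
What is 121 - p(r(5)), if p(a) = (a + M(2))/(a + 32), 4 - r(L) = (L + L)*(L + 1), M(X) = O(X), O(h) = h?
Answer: 475/4 ≈ 118.75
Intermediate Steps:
M(X) = X
r(L) = 4 - 2*L*(1 + L) (r(L) = 4 - (L + L)*(L + 1) = 4 - 2*L*(1 + L))
p(a) = (2 + a)/(32 + a) (p(a) = (a + 2)/(a + 32) = (2 + a)/(32 + a))
121 - p(r(5)) = 121 - (2 + (4 - 2*5 - 2*5²))/(32 + (4 - 2*5 - 2*5²)) = 121 - (2 + (4 - 10 - 2*25))/(32 + (4 - 10 - 2*25)) = 121 - (2 + (4 - 10 - 50))/(32 + (4 - 10 - 50)) = 121 - (2 - 56)/(32 - 56) = 121 - (-54)/(-24) = 121 - (-1)*(-54)/24 = 121 - 1*9/4 = 121 - 9/4 = 475/4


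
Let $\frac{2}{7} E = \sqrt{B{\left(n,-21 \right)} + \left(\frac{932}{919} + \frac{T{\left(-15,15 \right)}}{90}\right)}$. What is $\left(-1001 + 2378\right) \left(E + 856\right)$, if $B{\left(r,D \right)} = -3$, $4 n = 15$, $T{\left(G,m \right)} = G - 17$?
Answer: $1178712 + \frac{3213 i \sqrt{444929255}}{9190} \approx 1.1787 \cdot 10^{6} + 7374.6 i$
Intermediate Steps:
$T{\left(G,m \right)} = -17 + G$
$n = \frac{15}{4}$ ($n = \frac{1}{4} \cdot 15 = \frac{15}{4} \approx 3.75$)
$E = \frac{7 i \sqrt{444929255}}{27570}$ ($E = \frac{7 \sqrt{-3 + \left(\frac{932}{919} + \frac{-17 - 15}{90}\right)}}{2} = \frac{7 \sqrt{-3 + \left(932 \cdot \frac{1}{919} - \frac{16}{45}\right)}}{2} = \frac{7 \sqrt{-3 + \left(\frac{932}{919} - \frac{16}{45}\right)}}{2} = \frac{7 \sqrt{-3 + \frac{27236}{41355}}}{2} = \frac{7 \sqrt{- \frac{96829}{41355}}}{2} = \frac{7 \frac{i \sqrt{444929255}}{13785}}{2} = \frac{7 i \sqrt{444929255}}{27570} \approx 5.3556 i$)
$\left(-1001 + 2378\right) \left(E + 856\right) = \left(-1001 + 2378\right) \left(\frac{7 i \sqrt{444929255}}{27570} + 856\right) = 1377 \left(856 + \frac{7 i \sqrt{444929255}}{27570}\right) = 1178712 + \frac{3213 i \sqrt{444929255}}{9190}$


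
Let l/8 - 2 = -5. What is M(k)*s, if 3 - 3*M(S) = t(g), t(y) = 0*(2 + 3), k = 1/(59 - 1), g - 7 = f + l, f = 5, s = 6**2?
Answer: 36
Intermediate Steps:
s = 36
l = -24 (l = 16 + 8*(-5) = 16 - 40 = -24)
g = -12 (g = 7 + (5 - 24) = 7 - 19 = -12)
k = 1/58 ≈ 0.017241
t(y) = 0 (t(y) = 0*5 = 0)
M(S) = 1 (M(S) = 1 - 1/3*0 = 1 + 0 = 1)
M(k)*s = 1*36 = 36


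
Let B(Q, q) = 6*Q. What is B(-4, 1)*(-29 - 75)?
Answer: 2496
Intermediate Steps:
B(-4, 1)*(-29 - 75) = (6*(-4))*(-29 - 75) = -24*(-104) = 2496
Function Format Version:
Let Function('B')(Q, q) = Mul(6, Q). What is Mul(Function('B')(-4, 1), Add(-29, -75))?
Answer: 2496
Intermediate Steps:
Mul(Function('B')(-4, 1), Add(-29, -75)) = Mul(Mul(6, -4), Add(-29, -75)) = Mul(-24, -104) = 2496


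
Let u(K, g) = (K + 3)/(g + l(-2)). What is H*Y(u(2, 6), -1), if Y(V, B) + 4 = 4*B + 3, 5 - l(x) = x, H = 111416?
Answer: -557080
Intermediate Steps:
l(x) = 5 - x
u(K, g) = (3 + K)/(7 + g) (u(K, g) = (K + 3)/(g + (5 - 1*(-2))) = (3 + K)/(g + (5 + 2)) = (3 + K)/(g + 7) = (3 + K)/(7 + g))
Y(V, B) = -1 + 4*B (Y(V, B) = -4 + (4*B + 3) = -4 + (3 + 4*B) = -1 + 4*B)
H*Y(u(2, 6), -1) = 111416*(-1 + 4*(-1)) = 111416*(-1 - 4) = 111416*(-5) = -557080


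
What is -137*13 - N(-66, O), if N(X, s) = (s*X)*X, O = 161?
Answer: -703097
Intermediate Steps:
N(X, s) = s*X**2 (N(X, s) = (X*s)*X = s*X**2)
-137*13 - N(-66, O) = -137*13 - 161*(-66)**2 = -1781 - 161*4356 = -1781 - 1*701316 = -1781 - 701316 = -703097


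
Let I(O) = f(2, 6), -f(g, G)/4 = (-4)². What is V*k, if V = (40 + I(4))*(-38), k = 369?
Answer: 336528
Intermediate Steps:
f(g, G) = -64 (f(g, G) = -4*(-4)² = -4*16 = -64)
I(O) = -64
V = 912 (V = (40 - 64)*(-38) = -24*(-38) = 912)
V*k = 912*369 = 336528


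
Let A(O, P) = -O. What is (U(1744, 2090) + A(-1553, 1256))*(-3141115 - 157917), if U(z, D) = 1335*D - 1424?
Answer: -9205219709928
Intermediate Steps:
U(z, D) = -1424 + 1335*D
(U(1744, 2090) + A(-1553, 1256))*(-3141115 - 157917) = ((-1424 + 1335*2090) - 1*(-1553))*(-3141115 - 157917) = ((-1424 + 2790150) + 1553)*(-3299032) = (2788726 + 1553)*(-3299032) = 2790279*(-3299032) = -9205219709928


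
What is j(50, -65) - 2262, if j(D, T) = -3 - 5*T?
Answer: -1940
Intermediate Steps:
j(50, -65) - 2262 = (-3 - 5*(-65)) - 2262 = (-3 + 325) - 2262 = 322 - 2262 = -1940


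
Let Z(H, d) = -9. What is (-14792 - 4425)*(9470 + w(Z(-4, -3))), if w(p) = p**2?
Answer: -183541567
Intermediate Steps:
(-14792 - 4425)*(9470 + w(Z(-4, -3))) = (-14792 - 4425)*(9470 + (-9)**2) = -19217*(9470 + 81) = -19217*9551 = -183541567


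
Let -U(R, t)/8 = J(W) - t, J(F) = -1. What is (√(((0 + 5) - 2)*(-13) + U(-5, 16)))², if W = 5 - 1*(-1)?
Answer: 97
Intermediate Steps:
W = 6 (W = 5 + 1 = 6)
U(R, t) = 8 + 8*t (U(R, t) = -8*(-1 - t) = 8 + 8*t)
(√(((0 + 5) - 2)*(-13) + U(-5, 16)))² = (√(((0 + 5) - 2)*(-13) + (8 + 8*16)))² = (√((5 - 2)*(-13) + (8 + 128)))² = (√(3*(-13) + 136))² = (√(-39 + 136))² = (√97)² = 97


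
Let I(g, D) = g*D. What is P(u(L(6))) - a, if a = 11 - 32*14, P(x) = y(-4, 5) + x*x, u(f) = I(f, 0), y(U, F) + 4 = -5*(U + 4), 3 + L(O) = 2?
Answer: 433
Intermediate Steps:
I(g, D) = D*g
L(O) = -1 (L(O) = -3 + 2 = -1)
y(U, F) = -24 - 5*U (y(U, F) = -4 - 5*(U + 4) = -4 - 5*(4 + U) = -4 + (-20 - 5*U) = -24 - 5*U)
u(f) = 0 (u(f) = 0*f = 0)
P(x) = -4 + x**2 (P(x) = (-24 - 5*(-4)) + x*x = (-24 + 20) + x**2 = -4 + x**2)
a = -437 (a = 11 - 448 = -437)
P(u(L(6))) - a = (-4 + 0**2) - 1*(-437) = (-4 + 0) + 437 = -4 + 437 = 433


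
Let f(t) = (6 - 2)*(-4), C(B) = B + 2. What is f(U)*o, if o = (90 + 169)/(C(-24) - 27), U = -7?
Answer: 592/7 ≈ 84.571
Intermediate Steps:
C(B) = 2 + B
o = -37/7 (o = (90 + 169)/((2 - 24) - 27) = 259/(-22 - 27) = 259/(-49) = 259*(-1/49) = -37/7 ≈ -5.2857)
f(t) = -16 (f(t) = 4*(-4) = -16)
f(U)*o = -16*(-37/7) = 592/7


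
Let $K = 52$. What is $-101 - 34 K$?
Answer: $-1869$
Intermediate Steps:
$-101 - 34 K = -101 - 1768 = -1869$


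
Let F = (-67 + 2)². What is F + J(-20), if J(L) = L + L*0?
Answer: 4205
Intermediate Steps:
J(L) = L (J(L) = L + 0 = L)
F = 4225 (F = (-65)² = 4225)
F + J(-20) = 4225 - 20 = 4205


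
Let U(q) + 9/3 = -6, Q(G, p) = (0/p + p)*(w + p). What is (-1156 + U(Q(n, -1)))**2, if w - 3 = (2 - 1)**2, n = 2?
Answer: 1357225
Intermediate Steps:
w = 4 (w = 3 + (2 - 1)**2 = 3 + 1**2 = 3 + 1 = 4)
Q(G, p) = p*(4 + p) (Q(G, p) = (0/p + p)*(4 + p) = (0 + p)*(4 + p) = p*(4 + p))
U(q) = -9 (U(q) = -3 - 6 = -9)
(-1156 + U(Q(n, -1)))**2 = (-1156 - 9)**2 = (-1165)**2 = 1357225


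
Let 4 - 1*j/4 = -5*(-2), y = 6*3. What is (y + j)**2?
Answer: 36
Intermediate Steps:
y = 18
j = -24 (j = 16 - (-20)*(-2) = 16 - 4*10 = 16 - 40 = -24)
(y + j)**2 = (18 - 24)**2 = (-6)**2 = 36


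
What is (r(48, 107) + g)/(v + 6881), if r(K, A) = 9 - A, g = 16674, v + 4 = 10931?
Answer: 148/159 ≈ 0.93082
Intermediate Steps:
v = 10927 (v = -4 + 10931 = 10927)
(r(48, 107) + g)/(v + 6881) = ((9 - 1*107) + 16674)/(10927 + 6881) = ((9 - 107) + 16674)/17808 = (-98 + 16674)*(1/17808) = 16576*(1/17808) = 148/159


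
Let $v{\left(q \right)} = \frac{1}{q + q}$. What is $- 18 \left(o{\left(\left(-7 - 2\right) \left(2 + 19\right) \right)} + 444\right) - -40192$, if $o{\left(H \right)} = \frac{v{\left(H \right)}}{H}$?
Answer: $\frac{127801799}{3969} \approx 32200.0$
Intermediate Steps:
$v{\left(q \right)} = \frac{1}{2 q}$
$o{\left(H \right)} = \frac{1}{2 H^{2}}$ ($o{\left(H \right)} = \frac{\frac{1}{2} \frac{1}{H}}{H} = \frac{1}{2 H^{2}}$)
$- 18 \left(o{\left(\left(-7 - 2\right) \left(2 + 19\right) \right)} + 444\right) - -40192 = - 18 \left(\frac{1}{2 \left(-7 - 2\right)^{2} \left(2 + 19\right)^{2}} + 444\right) - -40192 = - 18 \left(\frac{1}{2 \cdot 35721} + 444\right) + 40192 = - 18 \left(\frac{1}{2} \cdot \frac{1}{35721} + 444\right) + 40192 = - 18 \left(\frac{1}{71442} + 444\right) + 40192 = \left(-18\right) \frac{31720249}{71442} + 40192 = - \frac{31720249}{3969} + 40192 = \frac{127801799}{3969}$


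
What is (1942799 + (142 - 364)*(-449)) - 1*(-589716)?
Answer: 2632193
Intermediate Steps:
(1942799 + (142 - 364)*(-449)) - 1*(-589716) = (1942799 - 222*(-449)) + 589716 = (1942799 + 99678) + 589716 = 2042477 + 589716 = 2632193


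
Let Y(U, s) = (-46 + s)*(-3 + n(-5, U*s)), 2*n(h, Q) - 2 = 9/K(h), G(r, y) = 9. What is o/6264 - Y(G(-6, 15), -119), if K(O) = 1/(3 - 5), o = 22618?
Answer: -5673271/3132 ≈ -1811.4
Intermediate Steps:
K(O) = -½ (K(O) = 1/(-2) = -½)
n(h, Q) = -8 (n(h, Q) = 1 + (9/(-½))/2 = 1 + (9*(-2))/2 = 1 + (½)*(-18) = 1 - 9 = -8)
Y(U, s) = 506 - 11*s (Y(U, s) = (-46 + s)*(-3 - 8) = (-46 + s)*(-11) = 506 - 11*s)
o/6264 - Y(G(-6, 15), -119) = 22618/6264 - (506 - 11*(-119)) = 22618*(1/6264) - (506 + 1309) = 11309/3132 - 1*1815 = 11309/3132 - 1815 = -5673271/3132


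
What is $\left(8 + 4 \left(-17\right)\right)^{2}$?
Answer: $3600$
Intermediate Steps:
$\left(8 + 4 \left(-17\right)\right)^{2} = \left(8 - 68\right)^{2} = \left(-60\right)^{2} = 3600$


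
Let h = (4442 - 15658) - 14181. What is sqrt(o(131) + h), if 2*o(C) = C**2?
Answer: 3*I*sqrt(7474)/2 ≈ 129.68*I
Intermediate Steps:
o(C) = C**2/2
h = -25397 (h = -11216 - 14181 = -25397)
sqrt(o(131) + h) = sqrt((1/2)*131**2 - 25397) = sqrt((1/2)*17161 - 25397) = sqrt(17161/2 - 25397) = sqrt(-33633/2) = 3*I*sqrt(7474)/2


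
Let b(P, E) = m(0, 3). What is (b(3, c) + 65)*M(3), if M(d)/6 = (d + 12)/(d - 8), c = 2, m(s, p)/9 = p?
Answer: -1656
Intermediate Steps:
m(s, p) = 9*p
M(d) = 6*(12 + d)/(-8 + d) (M(d) = 6*((d + 12)/(d - 8)) = 6*((12 + d)/(-8 + d)) = 6*(12 + d)/(-8 + d))
b(P, E) = 27 (b(P, E) = 9*3 = 27)
(b(3, c) + 65)*M(3) = (27 + 65)*(6*(12 + 3)/(-8 + 3)) = 92*(6*15/(-5)) = 92*(6*(-⅕)*15) = 92*(-18) = -1656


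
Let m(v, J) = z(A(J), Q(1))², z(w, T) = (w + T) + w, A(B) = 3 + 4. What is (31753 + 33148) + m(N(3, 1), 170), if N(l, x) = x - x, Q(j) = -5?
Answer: 64982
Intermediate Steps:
A(B) = 7
N(l, x) = 0
z(w, T) = T + 2*w (z(w, T) = (T + w) + w = T + 2*w)
m(v, J) = 81 (m(v, J) = (-5 + 2*7)² = (-5 + 14)² = 9² = 81)
(31753 + 33148) + m(N(3, 1), 170) = (31753 + 33148) + 81 = 64901 + 81 = 64982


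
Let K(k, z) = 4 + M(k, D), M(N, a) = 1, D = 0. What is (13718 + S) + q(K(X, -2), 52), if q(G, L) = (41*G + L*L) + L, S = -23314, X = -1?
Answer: -6635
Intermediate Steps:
K(k, z) = 5 (K(k, z) = 4 + 1 = 5)
q(G, L) = L + L**2 + 41*G (q(G, L) = (41*G + L**2) + L = (L**2 + 41*G) + L = L + L**2 + 41*G)
(13718 + S) + q(K(X, -2), 52) = (13718 - 23314) + (52 + 52**2 + 41*5) = -9596 + (52 + 2704 + 205) = -9596 + 2961 = -6635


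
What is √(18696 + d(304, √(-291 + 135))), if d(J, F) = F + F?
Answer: 2*√(4674 + I*√39) ≈ 136.73 + 0.091346*I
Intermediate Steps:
d(J, F) = 2*F
√(18696 + d(304, √(-291 + 135))) = √(18696 + 2*√(-291 + 135)) = √(18696 + 2*√(-156)) = √(18696 + 2*(2*I*√39)) = √(18696 + 4*I*√39)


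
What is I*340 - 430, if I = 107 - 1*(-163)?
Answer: 91370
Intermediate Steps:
I = 270 (I = 107 + 163 = 270)
I*340 - 430 = 270*340 - 430 = 91800 - 430 = 91370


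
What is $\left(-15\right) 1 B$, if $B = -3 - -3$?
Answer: $0$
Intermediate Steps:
$B = 0$ ($B = -3 + 3 = 0$)
$\left(-15\right) 1 B = \left(-15\right) 1 \cdot 0 = \left(-15\right) 0 = 0$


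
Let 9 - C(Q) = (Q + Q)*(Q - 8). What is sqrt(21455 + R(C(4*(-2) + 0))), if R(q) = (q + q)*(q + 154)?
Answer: 11*sqrt(557) ≈ 259.61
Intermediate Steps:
C(Q) = 9 - 2*Q*(-8 + Q) (C(Q) = 9 - (Q + Q)*(Q - 8) = 9 - 2*Q*(-8 + Q))
R(q) = 2*q*(154 + q) (R(q) = (2*q)*(154 + q) = 2*q*(154 + q))
sqrt(21455 + R(C(4*(-2) + 0))) = sqrt(21455 + 2*(9 - 2*(4*(-2) + 0)**2 + 16*(4*(-2) + 0))*(154 + (9 - 2*(4*(-2) + 0)**2 + 16*(4*(-2) + 0)))) = sqrt(21455 + 2*(9 - 2*(-8 + 0)**2 + 16*(-8 + 0))*(154 + (9 - 2*(-8 + 0)**2 + 16*(-8 + 0)))) = sqrt(21455 + 2*(9 - 2*(-8)**2 + 16*(-8))*(154 + (9 - 2*(-8)**2 + 16*(-8)))) = sqrt(21455 + 2*(9 - 2*64 - 128)*(154 + (9 - 2*64 - 128))) = sqrt(21455 + 2*(9 - 128 - 128)*(154 + (9 - 128 - 128))) = sqrt(21455 + 2*(-247)*(154 - 247)) = sqrt(21455 + 2*(-247)*(-93)) = sqrt(21455 + 45942) = sqrt(67397) = 11*sqrt(557)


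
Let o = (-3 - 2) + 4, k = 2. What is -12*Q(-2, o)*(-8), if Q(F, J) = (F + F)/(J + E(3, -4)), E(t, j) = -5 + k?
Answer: 96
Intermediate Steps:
E(t, j) = -3 (E(t, j) = -5 + 2 = -3)
o = -1 (o = -5 + 4 = -1)
Q(F, J) = 2*F/(-3 + J) (Q(F, J) = (F + F)/(J - 3) = (2*F)/(-3 + J) = 2*F/(-3 + J))
-12*Q(-2, o)*(-8) = -24*(-2)/(-3 - 1)*(-8) = -24*(-2)/(-4)*(-8) = -24*(-2)*(-1)/4*(-8) = -12*1*(-8) = -12*(-8) = 96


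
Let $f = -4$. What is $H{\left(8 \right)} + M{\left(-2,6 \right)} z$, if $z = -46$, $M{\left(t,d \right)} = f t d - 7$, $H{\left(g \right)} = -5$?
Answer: $-1891$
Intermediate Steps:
$M{\left(t,d \right)} = -7 - 4 d t$ ($M{\left(t,d \right)} = - 4 t d - 7 = - 4 d t - 7 = -7 - 4 d t$)
$H{\left(8 \right)} + M{\left(-2,6 \right)} z = -5 + \left(-7 - 24 \left(-2\right)\right) \left(-46\right) = -5 + \left(-7 + 48\right) \left(-46\right) = -5 + 41 \left(-46\right) = -5 - 1886 = -1891$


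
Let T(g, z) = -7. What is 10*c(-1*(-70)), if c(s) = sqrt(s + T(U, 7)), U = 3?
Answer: 30*sqrt(7) ≈ 79.373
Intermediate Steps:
c(s) = sqrt(-7 + s) (c(s) = sqrt(s - 7) = sqrt(-7 + s))
10*c(-1*(-70)) = 10*sqrt(-7 - 1*(-70)) = 10*sqrt(-7 + 70) = 10*sqrt(63) = 10*(3*sqrt(7)) = 30*sqrt(7)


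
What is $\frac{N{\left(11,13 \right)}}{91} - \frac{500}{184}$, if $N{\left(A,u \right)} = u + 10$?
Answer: $- \frac{10317}{4186} \approx -2.4646$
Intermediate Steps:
$N{\left(A,u \right)} = 10 + u$
$\frac{N{\left(11,13 \right)}}{91} - \frac{500}{184} = \frac{10 + 13}{91} - \frac{500}{184} = 23 \cdot \frac{1}{91} - \frac{125}{46} = \frac{23}{91} - \frac{125}{46} = - \frac{10317}{4186}$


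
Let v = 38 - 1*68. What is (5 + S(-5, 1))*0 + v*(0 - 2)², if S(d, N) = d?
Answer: -120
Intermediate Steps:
v = -30 (v = 38 - 68 = -30)
(5 + S(-5, 1))*0 + v*(0 - 2)² = (5 - 5)*0 - 30*(0 - 2)² = 0*0 - 30*(-2)² = 0 - 30*4 = 0 - 120 = -120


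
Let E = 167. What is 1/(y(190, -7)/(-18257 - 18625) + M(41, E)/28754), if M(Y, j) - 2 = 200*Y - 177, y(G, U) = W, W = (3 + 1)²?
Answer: 530252514/147758993 ≈ 3.5886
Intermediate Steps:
W = 16 (W = 4² = 16)
y(G, U) = 16
M(Y, j) = -175 + 200*Y (M(Y, j) = 2 + (200*Y - 177) = 2 + (-177 + 200*Y) = -175 + 200*Y)
1/(y(190, -7)/(-18257 - 18625) + M(41, E)/28754) = 1/(16/(-18257 - 18625) + (-175 + 200*41)/28754) = 1/(16/(-36882) + (-175 + 8200)*(1/28754)) = 1/(16*(-1/36882) + 8025*(1/28754)) = 1/(-8/18441 + 8025/28754) = 1/(147758993/530252514) = 530252514/147758993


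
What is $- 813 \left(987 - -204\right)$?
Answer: $-968283$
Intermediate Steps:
$- 813 \left(987 - -204\right) = - 813 \left(987 + 204\right) = \left(-813\right) 1191 = -968283$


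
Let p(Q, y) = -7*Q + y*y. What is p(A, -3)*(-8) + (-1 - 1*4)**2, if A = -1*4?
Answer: -271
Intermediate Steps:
A = -4
p(Q, y) = y**2 - 7*Q (p(Q, y) = -7*Q + y**2 = y**2 - 7*Q)
p(A, -3)*(-8) + (-1 - 1*4)**2 = ((-3)**2 - 7*(-4))*(-8) + (-1 - 1*4)**2 = (9 + 28)*(-8) + (-1 - 4)**2 = 37*(-8) + (-5)**2 = -296 + 25 = -271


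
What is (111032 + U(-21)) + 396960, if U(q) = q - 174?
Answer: 507797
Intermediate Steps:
U(q) = -174 + q
(111032 + U(-21)) + 396960 = (111032 + (-174 - 21)) + 396960 = (111032 - 195) + 396960 = 110837 + 396960 = 507797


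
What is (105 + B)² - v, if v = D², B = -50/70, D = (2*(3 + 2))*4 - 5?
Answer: 472875/49 ≈ 9650.5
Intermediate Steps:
D = 35 (D = (2*5)*4 - 5 = 10*4 - 5 = 40 - 5 = 35)
B = -5/7 (B = -50*1/70 = -5/7 ≈ -0.71429)
v = 1225 (v = 35² = 1225)
(105 + B)² - v = (105 - 5/7)² - 1*1225 = (730/7)² - 1225 = 532900/49 - 1225 = 472875/49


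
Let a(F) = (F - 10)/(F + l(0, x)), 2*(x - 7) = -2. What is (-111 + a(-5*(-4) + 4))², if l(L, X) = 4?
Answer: 48841/4 ≈ 12210.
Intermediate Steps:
x = 6 (x = 7 + (½)*(-2) = 7 - 1 = 6)
a(F) = (-10 + F)/(4 + F) (a(F) = (F - 10)/(F + 4) = (-10 + F)/(4 + F))
(-111 + a(-5*(-4) + 4))² = (-111 + (-10 + (-5*(-4) + 4))/(4 + (-5*(-4) + 4)))² = (-111 + (-10 + (20 + 4))/(4 + (20 + 4)))² = (-111 + (-10 + 24)/(4 + 24))² = (-111 + 14/28)² = (-111 + (1/28)*14)² = (-111 + ½)² = (-221/2)² = 48841/4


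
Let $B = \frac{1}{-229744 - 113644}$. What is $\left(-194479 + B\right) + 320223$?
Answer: $\frac{43178980671}{343388} \approx 1.2574 \cdot 10^{5}$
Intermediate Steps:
$B = - \frac{1}{343388}$ ($B = \frac{1}{-343388} = - \frac{1}{343388} \approx -2.9122 \cdot 10^{-6}$)
$\left(-194479 + B\right) + 320223 = \left(-194479 - \frac{1}{343388}\right) + 320223 = - \frac{66781754853}{343388} + 320223 = \frac{43178980671}{343388}$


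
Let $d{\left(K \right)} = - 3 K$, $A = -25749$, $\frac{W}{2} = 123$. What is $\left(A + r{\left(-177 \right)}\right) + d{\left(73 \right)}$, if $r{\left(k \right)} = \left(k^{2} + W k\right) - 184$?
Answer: $-38365$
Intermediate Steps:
$W = 246$ ($W = 2 \cdot 123 = 246$)
$r{\left(k \right)} = -184 + k^{2} + 246 k$ ($r{\left(k \right)} = \left(k^{2} + 246 k\right) - 184 = -184 + k^{2} + 246 k$)
$\left(A + r{\left(-177 \right)}\right) + d{\left(73 \right)} = \left(-25749 + \left(-184 + \left(-177\right)^{2} + 246 \left(-177\right)\right)\right) - 219 = \left(-25749 - 12397\right) - 219 = -38146 - 219 = -38365$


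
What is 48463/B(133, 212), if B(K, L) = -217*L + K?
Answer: -48463/45871 ≈ -1.0565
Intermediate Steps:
B(K, L) = K - 217*L
48463/B(133, 212) = 48463/(133 - 217*212) = 48463/(133 - 46004) = 48463/(-45871) = 48463*(-1/45871) = -48463/45871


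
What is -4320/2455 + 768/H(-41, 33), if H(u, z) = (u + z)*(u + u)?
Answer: -11856/20131 ≈ -0.58894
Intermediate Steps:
H(u, z) = 2*u*(u + z) (H(u, z) = (u + z)*(2*u) = 2*u*(u + z))
-4320/2455 + 768/H(-41, 33) = -4320/2455 + 768/((2*(-41)*(-41 + 33))) = -4320*1/2455 + 768/((2*(-41)*(-8))) = -864/491 + 768/656 = -864/491 + 768*(1/656) = -864/491 + 48/41 = -11856/20131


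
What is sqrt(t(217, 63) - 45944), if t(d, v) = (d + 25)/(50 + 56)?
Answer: I*sqrt(129050283)/53 ≈ 214.34*I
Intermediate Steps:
t(d, v) = 25/106 + d/106 (t(d, v) = (25 + d)/106 = (25 + d)*(1/106) = 25/106 + d/106)
sqrt(t(217, 63) - 45944) = sqrt((25/106 + (1/106)*217) - 45944) = sqrt((25/106 + 217/106) - 45944) = sqrt(121/53 - 45944) = sqrt(-2434911/53) = I*sqrt(129050283)/53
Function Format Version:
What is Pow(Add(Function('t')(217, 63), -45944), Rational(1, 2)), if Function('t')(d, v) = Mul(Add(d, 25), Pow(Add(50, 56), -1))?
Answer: Mul(Rational(1, 53), I, Pow(129050283, Rational(1, 2))) ≈ Mul(214.34, I)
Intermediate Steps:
Function('t')(d, v) = Add(Rational(25, 106), Mul(Rational(1, 106), d)) (Function('t')(d, v) = Mul(Add(25, d), Pow(106, -1)) = Mul(Add(25, d), Rational(1, 106)) = Add(Rational(25, 106), Mul(Rational(1, 106), d)))
Pow(Add(Function('t')(217, 63), -45944), Rational(1, 2)) = Pow(Add(Add(Rational(25, 106), Mul(Rational(1, 106), 217)), -45944), Rational(1, 2)) = Pow(Add(Add(Rational(25, 106), Rational(217, 106)), -45944), Rational(1, 2)) = Pow(Add(Rational(121, 53), -45944), Rational(1, 2)) = Pow(Rational(-2434911, 53), Rational(1, 2)) = Mul(Rational(1, 53), I, Pow(129050283, Rational(1, 2)))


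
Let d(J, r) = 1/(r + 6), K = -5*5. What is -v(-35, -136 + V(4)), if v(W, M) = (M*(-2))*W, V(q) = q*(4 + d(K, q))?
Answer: 8372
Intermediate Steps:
K = -25
d(J, r) = 1/(6 + r)
V(q) = q*(4 + 1/(6 + q))
v(W, M) = -2*M*W (v(W, M) = (-2*M)*W = -2*M*W)
-v(-35, -136 + V(4)) = -(-2)*(-136 + 4*(25 + 4*4)/(6 + 4))*(-35) = -(-2)*(-136 + 4*(25 + 16)/10)*(-35) = -(-2)*(-136 + 4*(⅒)*41)*(-35) = -(-2)*(-136 + 82/5)*(-35) = -(-2)*(-598)*(-35)/5 = -1*(-8372) = 8372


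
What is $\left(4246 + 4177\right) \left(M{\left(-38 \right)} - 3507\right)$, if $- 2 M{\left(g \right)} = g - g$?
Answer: $-29539461$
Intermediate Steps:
$M{\left(g \right)} = 0$ ($M{\left(g \right)} = - \frac{g - g}{2} = \left(- \frac{1}{2}\right) 0 = 0$)
$\left(4246 + 4177\right) \left(M{\left(-38 \right)} - 3507\right) = \left(4246 + 4177\right) \left(0 - 3507\right) = 8423 \left(-3507\right) = -29539461$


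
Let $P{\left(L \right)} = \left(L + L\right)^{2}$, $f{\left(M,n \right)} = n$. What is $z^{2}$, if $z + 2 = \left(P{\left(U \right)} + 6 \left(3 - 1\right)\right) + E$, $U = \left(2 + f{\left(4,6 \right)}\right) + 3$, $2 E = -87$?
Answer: $\frac{811801}{4} \approx 2.0295 \cdot 10^{5}$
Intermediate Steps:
$E = - \frac{87}{2}$ ($E = \frac{1}{2} \left(-87\right) = - \frac{87}{2} \approx -43.5$)
$U = 11$ ($U = \left(2 + 6\right) + 3 = 8 + 3 = 11$)
$P{\left(L \right)} = 4 L^{2}$ ($P{\left(L \right)} = \left(2 L\right)^{2} = 4 L^{2}$)
$z = \frac{901}{2}$ ($z = -2 + \left(\left(4 \cdot 11^{2} + 6 \left(3 - 1\right)\right) - \frac{87}{2}\right) = -2 + \left(\left(4 \cdot 121 + 6 \cdot 2\right) - \frac{87}{2}\right) = -2 + \left(\left(484 + 12\right) - \frac{87}{2}\right) = -2 + \left(496 - \frac{87}{2}\right) = -2 + \frac{905}{2} = \frac{901}{2} \approx 450.5$)
$z^{2} = \left(\frac{901}{2}\right)^{2} = \frac{811801}{4}$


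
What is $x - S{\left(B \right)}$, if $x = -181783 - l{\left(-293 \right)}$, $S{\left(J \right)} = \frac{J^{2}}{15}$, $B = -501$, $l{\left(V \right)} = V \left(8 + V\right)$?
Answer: $- \frac{1410107}{5} \approx -2.8202 \cdot 10^{5}$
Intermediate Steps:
$S{\left(J \right)} = \frac{J^{2}}{15}$ ($S{\left(J \right)} = J^{2} \cdot \frac{1}{15} = \frac{J^{2}}{15}$)
$x = -265288$ ($x = -181783 - - 293 \left(8 - 293\right) = -181783 - \left(-293\right) \left(-285\right) = -181783 - 83505 = -265288$)
$x - S{\left(B \right)} = -265288 - \frac{\left(-501\right)^{2}}{15} = -265288 - \frac{1}{15} \cdot 251001 = -265288 - \frac{83667}{5} = - \frac{1410107}{5}$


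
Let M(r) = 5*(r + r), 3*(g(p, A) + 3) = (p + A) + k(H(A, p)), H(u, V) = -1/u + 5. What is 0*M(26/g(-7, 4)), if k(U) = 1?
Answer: 0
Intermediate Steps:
H(u, V) = 5 - 1/u
g(p, A) = -8/3 + A/3 + p/3 (g(p, A) = -3 + ((p + A) + 1)/3 = -3 + ((A + p) + 1)/3 = -3 + (1 + A + p)/3 = -3 + (1/3 + A/3 + p/3) = -8/3 + A/3 + p/3)
M(r) = 10*r (M(r) = 5*(2*r) = 10*r)
0*M(26/g(-7, 4)) = 0*(10*(26/(-8/3 + (1/3)*4 + (1/3)*(-7)))) = 0*(10*(26/(-8/3 + 4/3 - 7/3))) = 0*(10*(26/(-11/3))) = 0*(10*(26*(-3/11))) = 0*(10*(-78/11)) = 0*(-780/11) = 0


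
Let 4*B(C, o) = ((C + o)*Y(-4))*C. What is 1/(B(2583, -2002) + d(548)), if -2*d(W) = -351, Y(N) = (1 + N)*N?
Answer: 2/9004689 ≈ 2.2211e-7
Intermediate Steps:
Y(N) = N*(1 + N)
d(W) = 351/2 (d(W) = -½*(-351) = 351/2)
B(C, o) = C*(12*C + 12*o)/4 (B(C, o) = (((C + o)*(-4*(1 - 4)))*C)/4 = (((C + o)*(-4*(-3)))*C)/4 = (((C + o)*12)*C)/4 = ((12*C + 12*o)*C)/4 = (C*(12*C + 12*o))/4 = C*(12*C + 12*o)/4)
1/(B(2583, -2002) + d(548)) = 1/(3*2583*(2583 - 2002) + 351/2) = 1/(3*2583*581 + 351/2) = 1/(4502169 + 351/2) = 1/(9004689/2) = 2/9004689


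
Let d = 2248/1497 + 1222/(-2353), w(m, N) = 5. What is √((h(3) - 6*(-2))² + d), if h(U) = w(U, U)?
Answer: √21289834725051/270957 ≈ 17.029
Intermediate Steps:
h(U) = 5
d = 266170/270957 (d = 2248*(1/1497) + 1222*(-1/2353) = 2248/1497 - 94/181 = 266170/270957 ≈ 0.98233)
√((h(3) - 6*(-2))² + d) = √((5 - 6*(-2))² + 266170/270957) = √((5 + 12)² + 266170/270957) = √(17² + 266170/270957) = √(289 + 266170/270957) = √(78572743/270957) = √21289834725051/270957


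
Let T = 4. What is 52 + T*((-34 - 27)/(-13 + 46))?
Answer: 1472/33 ≈ 44.606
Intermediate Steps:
52 + T*((-34 - 27)/(-13 + 46)) = 52 + 4*((-34 - 27)/(-13 + 46)) = 52 + 4*(-61/33) = 52 - 244/33 = 1472/33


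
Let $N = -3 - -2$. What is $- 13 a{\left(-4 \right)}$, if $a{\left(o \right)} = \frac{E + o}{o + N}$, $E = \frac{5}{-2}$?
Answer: $- \frac{169}{10} \approx -16.9$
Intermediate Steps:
$N = -1$ ($N = -3 + 2 = -1$)
$E = - \frac{5}{2}$ ($E = 5 \left(- \frac{1}{2}\right) = - \frac{5}{2} \approx -2.5$)
$a{\left(o \right)} = \frac{- \frac{5}{2} + o}{-1 + o}$ ($a{\left(o \right)} = \frac{- \frac{5}{2} + o}{o - 1} = \frac{- \frac{5}{2} + o}{-1 + o}$)
$- 13 a{\left(-4 \right)} = - 13 \frac{- \frac{5}{2} - 4}{-1 - 4} = - 13 \frac{1}{-5} \left(- \frac{13}{2}\right) = - 13 \left(\left(- \frac{1}{5}\right) \left(- \frac{13}{2}\right)\right) = \left(-13\right) \frac{13}{10} = - \frac{169}{10}$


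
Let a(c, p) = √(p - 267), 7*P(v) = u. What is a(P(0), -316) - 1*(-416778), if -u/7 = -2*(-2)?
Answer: 416778 + I*√583 ≈ 4.1678e+5 + 24.145*I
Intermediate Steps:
u = -28 (u = -(-14)*(-2) = -7*4 = -28)
P(v) = -4 (P(v) = (⅐)*(-28) = -4)
a(c, p) = √(-267 + p)
a(P(0), -316) - 1*(-416778) = √(-267 - 316) - 1*(-416778) = √(-583) + 416778 = I*√583 + 416778 = 416778 + I*√583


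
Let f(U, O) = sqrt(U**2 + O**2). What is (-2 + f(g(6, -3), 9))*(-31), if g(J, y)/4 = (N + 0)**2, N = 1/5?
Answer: 62 - 31*sqrt(50641)/25 ≈ -217.04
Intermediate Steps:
N = 1/5 (N = 1*(1/5) = 1/5 ≈ 0.20000)
g(J, y) = 4/25 (g(J, y) = 4*(1/5 + 0)**2 = 4*(1/5)**2 = 4*(1/25) = 4/25)
f(U, O) = sqrt(O**2 + U**2)
(-2 + f(g(6, -3), 9))*(-31) = (-2 + sqrt(9**2 + (4/25)**2))*(-31) = (-2 + sqrt(81 + 16/625))*(-31) = (-2 + sqrt(50641/625))*(-31) = (-2 + sqrt(50641)/25)*(-31) = 62 - 31*sqrt(50641)/25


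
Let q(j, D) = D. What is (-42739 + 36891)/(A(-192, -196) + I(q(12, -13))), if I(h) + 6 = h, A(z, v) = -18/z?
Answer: 187136/605 ≈ 309.32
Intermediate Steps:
I(h) = -6 + h
(-42739 + 36891)/(A(-192, -196) + I(q(12, -13))) = (-42739 + 36891)/(-18/(-192) + (-6 - 13)) = -5848/(-18*(-1/192) - 19) = -5848/(3/32 - 19) = -5848/(-605/32) = -5848*(-32/605) = 187136/605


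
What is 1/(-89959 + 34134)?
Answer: -1/55825 ≈ -1.7913e-5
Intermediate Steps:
1/(-89959 + 34134) = 1/(-55825) = -1/55825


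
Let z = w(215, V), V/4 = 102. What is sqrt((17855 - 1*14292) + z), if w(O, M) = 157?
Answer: 2*sqrt(930) ≈ 60.992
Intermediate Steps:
V = 408 (V = 4*102 = 408)
z = 157
sqrt((17855 - 1*14292) + z) = sqrt((17855 - 1*14292) + 157) = sqrt((17855 - 14292) + 157) = sqrt(3563 + 157) = sqrt(3720) = 2*sqrt(930)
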